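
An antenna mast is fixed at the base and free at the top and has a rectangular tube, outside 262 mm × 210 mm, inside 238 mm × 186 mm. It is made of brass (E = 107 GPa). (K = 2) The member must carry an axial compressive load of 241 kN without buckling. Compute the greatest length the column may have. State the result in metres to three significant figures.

L_max ≈ 9.04 m

Weak-axis I_min = (h_o·b_o³ − h_i·b_i³)/12 with b_o = 210, b_i = 186.0 mm (shorter outer/inner sides).
I_min = (262×210³ − 238.0×186.0³)/12 = 7.457×10^7 mm⁴
I = 7.457×10^-5 m⁴
At the buckling limit P_cr = P = 2.410×10^5 N
From P_cr = π²EI/(K·L)²:  L = (1/K)·√(π²EI/P_cr) = (1/2)·√(π²×1.07×10^11×7.457×10^-5/2.410×10^5)
L = 9.04 m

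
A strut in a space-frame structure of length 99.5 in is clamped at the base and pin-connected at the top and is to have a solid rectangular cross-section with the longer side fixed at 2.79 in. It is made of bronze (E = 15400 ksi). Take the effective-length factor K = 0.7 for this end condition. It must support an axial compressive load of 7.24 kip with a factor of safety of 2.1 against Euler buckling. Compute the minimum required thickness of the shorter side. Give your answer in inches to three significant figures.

Required P_cr = n·P = 2.1 × 7.24 = 15.20 kip
L_e = K·L = 0.7 × 99.5 = 69.65 in
Required I = P_cr·L_e²/(π²E) = 1.520×10^4 × 69.65² / (π² × 1.54×10^7) = 0.4853 in⁴
Rectangle, weak axis: I_min = h·b³/12 with h = 2.79 in fixed  ⇒  b = (12I/h)^(1/3) = 1.28 in

b ≈ 1.28 in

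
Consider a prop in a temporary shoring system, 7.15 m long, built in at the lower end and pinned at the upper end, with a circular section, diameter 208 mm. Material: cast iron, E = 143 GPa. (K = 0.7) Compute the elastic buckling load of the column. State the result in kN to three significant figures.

I = πd⁴/64 = π×208⁴/64 = 9.188×10^7 mm⁴
I = 9.188×10^7 mm⁴ = 9.188×10^-5 m⁴
Effective length L_e = K·L = 0.7 × 7.15 = 5.005 m
P_cr = π²EI / L_e² = π² × 143×10⁹ × 9.188×10^-5 / 5.005² = 5.177×10^6 N

P_cr ≈ 5180 kN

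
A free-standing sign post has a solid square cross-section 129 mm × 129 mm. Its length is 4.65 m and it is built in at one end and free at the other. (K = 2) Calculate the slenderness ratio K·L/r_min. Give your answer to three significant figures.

I = a⁴/12 = 129⁴/12 = 2.308×10^7 mm⁴
A = 1.664×10^4 mm²;  r_min = √(I/A) = √(2.308×10^7/1.664×10^4) = 37.24 mm
L_e = K·L = 2 × 4.65 m = 9.300 m = 9300.0 mm
λ = L_e / r_min = 9300.0 / 37.24 = 250

λ ≈ 250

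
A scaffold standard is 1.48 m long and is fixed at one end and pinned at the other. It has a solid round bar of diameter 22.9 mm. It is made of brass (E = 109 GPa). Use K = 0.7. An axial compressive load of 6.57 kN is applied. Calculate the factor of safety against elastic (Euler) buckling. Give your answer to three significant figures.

n ≈ 2.06

I = πd⁴/64 = π×22.9⁴/64 = 1.350×10^4 mm⁴
I = 1.350×10^4 mm⁴ = 1.350×10^-8 m⁴
Effective length L_e = K·L = 0.7 × 1.48 = 1.036 m
P_cr = π²EI / L_e² = π² × 109×10⁹ × 1.350×10^-8 / 1.036² = 1.353×10^4 N
Factor of safety n = P_cr / P = 13.531 / 6.57 = 2.06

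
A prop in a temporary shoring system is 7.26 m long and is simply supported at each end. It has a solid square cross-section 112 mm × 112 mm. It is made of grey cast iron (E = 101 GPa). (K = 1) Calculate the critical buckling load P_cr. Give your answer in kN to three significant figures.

P_cr ≈ 248 kN

I = a⁴/12 = 112⁴/12 = 1.311×10^7 mm⁴
I = 1.311×10^7 mm⁴ = 1.311×10^-5 m⁴
Effective length L_e = K·L = 1 × 7.26 = 7.260 m
P_cr = π²EI / L_e² = π² × 101×10⁹ × 1.311×10^-5 / 7.260² = 2.480×10^5 N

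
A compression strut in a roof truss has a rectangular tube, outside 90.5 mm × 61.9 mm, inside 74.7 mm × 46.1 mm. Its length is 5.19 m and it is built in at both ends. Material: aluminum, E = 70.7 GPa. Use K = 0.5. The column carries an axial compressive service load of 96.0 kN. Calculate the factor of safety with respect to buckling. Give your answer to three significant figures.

Weak-axis I_min = (h_o·b_o³ − h_i·b_i³)/12 with b_o = 61.9, b_i = 46.10 mm (shorter outer/inner sides).
I_min = (90.5×61.9³ − 74.70×46.10³)/12 = 1.179×10^6 mm⁴
I = 1.179×10^6 mm⁴ = 1.179×10^-6 m⁴
Effective length L_e = K·L = 0.5 × 5.19 = 2.595 m
P_cr = π²EI / L_e² = π² × 70.7×10⁹ × 1.179×10^-6 / 2.595² = 1.222×10^5 N
Factor of safety n = P_cr / P = 122.15 / 96.0 = 1.27

n ≈ 1.27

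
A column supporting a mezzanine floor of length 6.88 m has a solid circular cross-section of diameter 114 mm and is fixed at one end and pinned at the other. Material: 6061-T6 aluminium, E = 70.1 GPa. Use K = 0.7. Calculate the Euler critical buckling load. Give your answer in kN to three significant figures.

I = πd⁴/64 = π×114⁴/64 = 8.291×10^6 mm⁴
I = 8.291×10^6 mm⁴ = 8.291×10^-6 m⁴
Effective length L_e = K·L = 0.7 × 6.88 = 4.816 m
P_cr = π²EI / L_e² = π² × 70.1×10⁹ × 8.291×10^-6 / 4.816² = 2.473×10^5 N

P_cr ≈ 247 kN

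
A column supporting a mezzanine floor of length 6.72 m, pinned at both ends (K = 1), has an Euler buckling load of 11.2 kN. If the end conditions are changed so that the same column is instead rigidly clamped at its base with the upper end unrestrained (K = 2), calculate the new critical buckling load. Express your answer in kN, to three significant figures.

P_cr ∝ 1/K², so P_cr,new = P_cr,old × (K_old/K_new)² = 11.2 × (1/2)²
= 11.2 × 0.2500 = 2.80 kN

P_cr ≈ 2.80 kN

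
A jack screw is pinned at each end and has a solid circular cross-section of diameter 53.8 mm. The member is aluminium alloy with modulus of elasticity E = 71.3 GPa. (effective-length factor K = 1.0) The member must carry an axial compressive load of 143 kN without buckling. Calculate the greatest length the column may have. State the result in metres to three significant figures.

I = πd⁴/64 = π×53.8⁴/64 = 4.112×10^5 mm⁴
I = 4.112×10^-7 m⁴
At the buckling limit P_cr = P = 1.430×10^5 N
From P_cr = π²EI/(K·L)²:  L = (1/K)·√(π²EI/P_cr) = (1/1)·√(π²×7.13×10^10×4.112×10^-7/1.430×10^5)
L = 1.42 m

L_max ≈ 1.42 m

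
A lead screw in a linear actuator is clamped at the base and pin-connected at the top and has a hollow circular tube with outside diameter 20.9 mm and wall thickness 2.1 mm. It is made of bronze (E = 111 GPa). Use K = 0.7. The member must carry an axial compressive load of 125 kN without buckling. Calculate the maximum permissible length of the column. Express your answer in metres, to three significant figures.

L_max ≈ 0.315 m

Inner diameter d_i = 20.9 − 2×2.1 = 16.70 mm
I = π(d_o⁴ − d_i⁴)/64 = π(20.9⁴ − 16.70⁴)/64 = 5.548×10^3 mm⁴
I = 5.548×10^-9 m⁴
At the buckling limit P_cr = P = 1.250×10^5 N
From P_cr = π²EI/(K·L)²:  L = (1/K)·√(π²EI/P_cr) = (1/0.7)·√(π²×1.11×10^11×5.548×10^-9/1.250×10^5)
L = 0.315 m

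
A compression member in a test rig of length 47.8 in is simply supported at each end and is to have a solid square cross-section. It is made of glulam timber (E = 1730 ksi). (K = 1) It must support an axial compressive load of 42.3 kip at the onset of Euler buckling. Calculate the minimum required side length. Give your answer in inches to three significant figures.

a ≈ 2.87 in

L_e = K·L = 1 × 47.8 = 47.80 in
Required I = P_cr·L_e²/(π²E) = 4.230×10^4 × 47.80² / (π² × 1.73×10^6) = 5.660 in⁴
Solid square: I = a⁴/12  ⇒  a = (12I)^(1/4) = (12×5.660)^(1/4) = 2.87 in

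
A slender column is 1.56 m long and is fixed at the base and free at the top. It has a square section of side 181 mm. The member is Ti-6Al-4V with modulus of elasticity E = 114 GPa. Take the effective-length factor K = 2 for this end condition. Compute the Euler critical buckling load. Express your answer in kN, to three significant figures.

I = a⁴/12 = 181⁴/12 = 8.944×10^7 mm⁴
I = 8.944×10^7 mm⁴ = 8.944×10^-5 m⁴
Effective length L_e = K·L = 2 × 1.56 = 3.120 m
P_cr = π²EI / L_e² = π² × 114×10⁹ × 8.944×10^-5 / 3.120² = 1.034×10^7 N

P_cr ≈ 10300 kN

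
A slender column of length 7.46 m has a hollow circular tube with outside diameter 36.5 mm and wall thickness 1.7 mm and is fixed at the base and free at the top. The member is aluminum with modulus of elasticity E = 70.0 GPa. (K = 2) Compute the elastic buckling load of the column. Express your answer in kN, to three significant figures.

P_cr ≈ 0.0875 kN

Inner diameter d_i = 36.5 − 2×1.7 = 33.10 mm
I = π(d_o⁴ − d_i⁴)/64 = π(36.5⁴ − 33.10⁴)/64 = 2.820×10^4 mm⁴
I = 2.820×10^4 mm⁴ = 2.820×10^-8 m⁴
Effective length L_e = K·L = 2 × 7.46 = 14.92 m
P_cr = π²EI / L_e² = π² × 70.0×10⁹ × 2.820×10^-8 / 14.92² = 87.53 N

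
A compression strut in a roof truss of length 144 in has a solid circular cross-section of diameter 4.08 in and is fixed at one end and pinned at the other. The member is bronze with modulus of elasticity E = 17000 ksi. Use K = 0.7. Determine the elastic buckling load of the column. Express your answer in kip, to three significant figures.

I = πd⁴/64 = π×4.08⁴/64 = 13.60 in⁴
Effective length L_e = K·L = 0.7 × 144 = 100.8 in
P_cr = π²EI / L_e² = π² × 17000×10³ × 13.60 / 100.8² = 2.246×10^5 lb

P_cr ≈ 225 kip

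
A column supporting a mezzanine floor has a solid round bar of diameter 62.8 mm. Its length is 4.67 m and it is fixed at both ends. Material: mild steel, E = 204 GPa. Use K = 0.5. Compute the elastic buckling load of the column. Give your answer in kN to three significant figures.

I = πd⁴/64 = π×62.8⁴/64 = 7.635×10^5 mm⁴
I = 7.635×10^5 mm⁴ = 7.635×10^-7 m⁴
Effective length L_e = K·L = 0.5 × 4.67 = 2.335 m
P_cr = π²EI / L_e² = π² × 204×10⁹ × 7.635×10^-7 / 2.335² = 2.819×10^5 N

P_cr ≈ 282 kN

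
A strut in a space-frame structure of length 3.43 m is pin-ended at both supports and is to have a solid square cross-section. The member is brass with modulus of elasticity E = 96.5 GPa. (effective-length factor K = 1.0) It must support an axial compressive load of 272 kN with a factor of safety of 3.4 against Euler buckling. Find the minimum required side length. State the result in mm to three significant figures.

Required P_cr = n·P = 3.4 × 272 = 924.8 kN
L_e = K·L = 1 × 3.43 = 3.430 m
Required I = P_cr·L_e²/(π²E) = 9.248×10^5 × 3.430² / (π² × 9.65×10^10) = 1.142×10^-5 m⁴
I_req = 1.142×10^7 mm⁴
Solid square: I = a⁴/12  ⇒  a = (12I)^(1/4) = (12×1.142×10^7)^(1/4) = 108 mm

a ≈ 108 mm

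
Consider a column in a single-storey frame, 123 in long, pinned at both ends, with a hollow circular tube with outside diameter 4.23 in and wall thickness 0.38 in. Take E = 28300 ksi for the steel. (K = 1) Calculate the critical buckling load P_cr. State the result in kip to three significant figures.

P_cr ≈ 159 kip

Inner diameter d_i = 4.23 − 2×0.38 = 3.470 in
I = π(d_o⁴ − d_i⁴)/64 = π(4.23⁴ − 3.470⁴)/64 = 8.599 in⁴
Effective length L_e = K·L = 1 × 123 = 123.0 in
P_cr = π²EI / L_e² = π² × 28300×10³ × 8.599 / 123.0² = 1.587×10^5 lb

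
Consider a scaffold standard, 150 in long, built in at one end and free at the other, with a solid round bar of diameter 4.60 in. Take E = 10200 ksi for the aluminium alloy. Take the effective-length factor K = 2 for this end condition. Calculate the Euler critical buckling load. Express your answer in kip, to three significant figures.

P_cr ≈ 24.6 kip

I = πd⁴/64 = π×4.60⁴/64 = 21.98 in⁴
Effective length L_e = K·L = 2 × 150 = 300.0 in
P_cr = π²EI / L_e² = π² × 10200×10³ × 21.98 / 300.0² = 2.458×10^4 lb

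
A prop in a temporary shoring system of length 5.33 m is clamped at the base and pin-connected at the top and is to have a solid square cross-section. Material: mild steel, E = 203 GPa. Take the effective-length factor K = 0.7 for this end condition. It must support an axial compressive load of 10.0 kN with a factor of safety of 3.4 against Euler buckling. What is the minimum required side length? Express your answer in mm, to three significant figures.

a ≈ 41.0 mm

Required P_cr = n·P = 3.4 × 10.0 = 34.00 kN
L_e = K·L = 0.7 × 5.33 = 3.731 m
Required I = P_cr·L_e²/(π²E) = 3.400×10^4 × 3.731² / (π² × 2.03×10^11) = 2.362×10^-7 m⁴
I_req = 2.362×10^5 mm⁴
Solid square: I = a⁴/12  ⇒  a = (12I)^(1/4) = (12×2.362×10^5)^(1/4) = 41.0 mm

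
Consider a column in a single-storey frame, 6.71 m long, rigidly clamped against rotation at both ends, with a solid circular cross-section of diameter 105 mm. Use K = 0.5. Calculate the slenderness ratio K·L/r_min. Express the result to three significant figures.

I = πd⁴/64 = π×105⁴/64 = 5.967×10^6 mm⁴
A = 8.659×10^3 mm²;  r_min = √(I/A) = √(5.967×10^6/8.659×10^3) = 26.25 mm
L_e = K·L = 0.5 × 6.71 m = 3.355 m = 3355.0 mm
λ = L_e / r_min = 3355.0 / 26.25 = 128

λ ≈ 128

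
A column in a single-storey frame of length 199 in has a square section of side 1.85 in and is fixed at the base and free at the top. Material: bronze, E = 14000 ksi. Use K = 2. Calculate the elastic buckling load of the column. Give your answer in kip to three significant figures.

I = a⁴/12 = 1.85⁴/12 = 0.9761 in⁴
Effective length L_e = K·L = 2 × 199 = 398.0 in
P_cr = π²EI / L_e² = π² × 14000×10³ × 0.9761 / 398.0² = 851.5 lb

P_cr ≈ 0.851 kip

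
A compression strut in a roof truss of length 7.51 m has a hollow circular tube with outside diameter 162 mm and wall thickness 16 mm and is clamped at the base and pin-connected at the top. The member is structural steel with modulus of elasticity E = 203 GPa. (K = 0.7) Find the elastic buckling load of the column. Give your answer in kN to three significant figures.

P_cr ≈ 1430 kN

Inner diameter d_i = 162 − 2×16 = 130.0 mm
I = π(d_o⁴ − d_i⁴)/64 = π(162⁴ − 130.0⁴)/64 = 1.979×10^7 mm⁴
I = 1.979×10^7 mm⁴ = 1.979×10^-5 m⁴
Effective length L_e = K·L = 0.7 × 7.51 = 5.257 m
P_cr = π²EI / L_e² = π² × 203×10⁹ × 1.979×10^-5 / 5.257² = 1.435×10^6 N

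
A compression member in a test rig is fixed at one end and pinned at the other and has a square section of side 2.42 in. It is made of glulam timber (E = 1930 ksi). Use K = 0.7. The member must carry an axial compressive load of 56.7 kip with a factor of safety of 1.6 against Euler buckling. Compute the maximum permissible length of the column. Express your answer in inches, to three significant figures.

L_max ≈ 35.0 in

I = a⁴/12 = 2.42⁴/12 = 2.858 in⁴
Required critical load P_cr = n·P = 1.6 × 56.7 = 90.72 kip = 9.072×10^4 lb
From P_cr = π²EI/(K·L)²:  L = (1/K)·√(π²EI/P_cr) = (1/0.7)·√(π²×1.93×10^6×2.858/9.072×10^4)
L = 35.0 in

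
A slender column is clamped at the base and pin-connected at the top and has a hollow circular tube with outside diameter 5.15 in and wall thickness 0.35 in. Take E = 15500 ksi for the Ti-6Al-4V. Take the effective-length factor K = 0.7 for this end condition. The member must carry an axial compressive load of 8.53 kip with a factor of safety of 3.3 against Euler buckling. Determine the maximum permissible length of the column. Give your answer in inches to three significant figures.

L_max ≈ 412 in

Inner diameter d_i = 5.15 − 2×0.35 = 4.450 in
I = π(d_o⁴ − d_i⁴)/64 = π(5.15⁴ − 4.450⁴)/64 = 15.28 in⁴
Required critical load P_cr = n·P = 3.3 × 8.53 = 28.15 kip = 2.815×10^4 lb
From P_cr = π²EI/(K·L)²:  L = (1/K)·√(π²EI/P_cr) = (1/0.7)·√(π²×1.55×10^7×15.28/2.815×10^4)
L = 412 in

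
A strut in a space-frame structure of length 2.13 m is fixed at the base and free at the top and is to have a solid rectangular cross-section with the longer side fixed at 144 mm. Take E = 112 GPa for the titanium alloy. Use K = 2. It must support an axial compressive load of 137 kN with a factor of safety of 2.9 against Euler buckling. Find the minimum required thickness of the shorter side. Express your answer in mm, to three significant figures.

Required P_cr = n·P = 2.9 × 137 = 397.3 kN
L_e = K·L = 2 × 2.13 = 4.260 m
Required I = P_cr·L_e²/(π²E) = 3.973×10^5 × 4.260² / (π² × 1.12×10^11) = 6.523×10^-6 m⁴
I_req = 6.523×10^6 mm⁴
Rectangle, weak axis: I_min = h·b³/12 with h = 144 mm fixed  ⇒  b = (12I/h)^(1/3) = 81.6 mm

b ≈ 81.6 mm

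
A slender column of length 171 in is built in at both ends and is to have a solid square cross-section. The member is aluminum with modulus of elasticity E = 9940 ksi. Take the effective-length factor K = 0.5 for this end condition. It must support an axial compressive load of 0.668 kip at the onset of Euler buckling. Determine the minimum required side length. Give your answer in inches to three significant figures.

L_e = K·L = 0.5 × 171 = 85.50 in
Required I = P_cr·L_e²/(π²E) = 668.0 × 85.50² / (π² × 9.94×10^6) = 4.978×10^-2 in⁴
Solid square: I = a⁴/12  ⇒  a = (12I)^(1/4) = (12×4.978×10^-2)^(1/4) = 0.879 in

a ≈ 0.879 in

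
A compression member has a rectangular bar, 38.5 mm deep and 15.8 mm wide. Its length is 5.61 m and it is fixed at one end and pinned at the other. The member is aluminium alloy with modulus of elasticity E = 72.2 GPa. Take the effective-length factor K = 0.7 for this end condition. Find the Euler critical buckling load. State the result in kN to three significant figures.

P_cr ≈ 0.585 kN

Buckling occurs about the weak axis: I_min = h·b³/12 with b = 15.8 mm (the shorter side).
I_min = 38.5×15.8³/12 = 1.265×10^4 mm⁴
I = 1.265×10^4 mm⁴ = 1.265×10^-8 m⁴
Effective length L_e = K·L = 0.7 × 5.61 = 3.927 m
P_cr = π²EI / L_e² = π² × 72.2×10⁹ × 1.265×10^-8 / 3.927² = 584.7 N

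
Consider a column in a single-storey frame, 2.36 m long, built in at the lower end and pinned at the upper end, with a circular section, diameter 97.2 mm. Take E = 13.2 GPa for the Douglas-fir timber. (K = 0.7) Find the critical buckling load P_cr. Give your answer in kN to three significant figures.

P_cr ≈ 209 kN

I = πd⁴/64 = π×97.2⁴/64 = 4.382×10^6 mm⁴
I = 4.382×10^6 mm⁴ = 4.382×10^-6 m⁴
Effective length L_e = K·L = 0.7 × 2.36 = 1.652 m
P_cr = π²EI / L_e² = π² × 13.2×10⁹ × 4.382×10^-6 / 1.652² = 2.092×10^5 N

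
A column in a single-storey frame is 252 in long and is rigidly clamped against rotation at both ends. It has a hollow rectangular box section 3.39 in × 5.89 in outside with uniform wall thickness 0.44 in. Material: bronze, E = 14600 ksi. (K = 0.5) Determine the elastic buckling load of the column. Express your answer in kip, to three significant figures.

P_cr ≈ 114 kip

Inner dimensions: h_i = 5.89 − 2×0.44 = 5.010 in, b_i = 3.39 − 2×0.44 = 2.510 in
Weak-axis I_min = (h_o·b_o³ − h_i·b_i³)/12 with b_o = 3.39, b_i = 2.510 in (shorter outer/inner sides).
I_min = (5.89×3.39³ − 5.010×2.510³)/12 = 12.52 in⁴
Effective length L_e = K·L = 0.5 × 252 = 126.0 in
P_cr = π²EI / L_e² = π² × 14600×10³ × 12.52 / 126.0² = 1.136×10^5 lb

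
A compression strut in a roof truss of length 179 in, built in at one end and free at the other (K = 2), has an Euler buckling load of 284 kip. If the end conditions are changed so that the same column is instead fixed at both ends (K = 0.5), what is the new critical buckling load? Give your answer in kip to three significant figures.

P_cr ≈ 4540 kip

P_cr ∝ 1/K², so P_cr,new = P_cr,old × (K_old/K_new)² = 284 × (2/0.5)²
= 284 × 16.00 = 4540 kip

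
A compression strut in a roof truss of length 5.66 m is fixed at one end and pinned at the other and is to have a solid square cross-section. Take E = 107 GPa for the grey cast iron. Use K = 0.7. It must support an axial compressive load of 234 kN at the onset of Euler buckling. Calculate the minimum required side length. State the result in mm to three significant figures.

a ≈ 80.4 mm

L_e = K·L = 0.7 × 5.66 = 3.962 m
Required I = P_cr·L_e²/(π²E) = 2.340×10^5 × 3.962² / (π² × 1.07×10^11) = 3.478×10^-6 m⁴
I_req = 3.478×10^6 mm⁴
Solid square: I = a⁴/12  ⇒  a = (12I)^(1/4) = (12×3.478×10^6)^(1/4) = 80.4 mm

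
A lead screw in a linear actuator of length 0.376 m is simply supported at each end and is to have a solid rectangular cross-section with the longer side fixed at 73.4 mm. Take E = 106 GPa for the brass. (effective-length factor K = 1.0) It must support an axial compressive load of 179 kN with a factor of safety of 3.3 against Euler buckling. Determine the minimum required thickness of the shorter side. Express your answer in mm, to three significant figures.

Required P_cr = n·P = 3.3 × 179 = 590.7 kN
L_e = K·L = 1 × 0.376 = 0.3760 m
Required I = P_cr·L_e²/(π²E) = 5.907×10^5 × 0.3760² / (π² × 1.06×10^11) = 7.982×10^-8 m⁴
I_req = 7.982×10^4 mm⁴
Rectangle, weak axis: I_min = h·b³/12 with h = 73.4 mm fixed  ⇒  b = (12I/h)^(1/3) = 23.5 mm

b ≈ 23.5 mm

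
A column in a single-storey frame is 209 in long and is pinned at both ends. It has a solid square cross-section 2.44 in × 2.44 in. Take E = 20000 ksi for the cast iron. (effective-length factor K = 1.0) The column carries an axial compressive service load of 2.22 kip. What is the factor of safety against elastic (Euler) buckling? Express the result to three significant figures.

n ≈ 6.01

I = a⁴/12 = 2.44⁴/12 = 2.954 in⁴
Effective length L_e = K·L = 1 × 209 = 209.0 in
P_cr = π²EI / L_e² = π² × 20000×10³ × 2.954 / 209.0² = 1.335×10^4 lb
Factor of safety n = P_cr / P = 13.348 / 2.22 = 6.01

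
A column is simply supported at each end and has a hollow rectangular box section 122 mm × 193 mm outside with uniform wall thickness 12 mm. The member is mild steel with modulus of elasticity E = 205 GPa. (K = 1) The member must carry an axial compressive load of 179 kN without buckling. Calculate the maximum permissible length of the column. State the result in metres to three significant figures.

Inner dimensions: h_i = 193 − 2×12 = 169.0 mm, b_i = 122 − 2×12 = 98.00 mm
Weak-axis I_min = (h_o·b_o³ − h_i·b_i³)/12 with b_o = 122, b_i = 98.00 mm (shorter outer/inner sides).
I_min = (193×122³ − 169.0×98.00³)/12 = 1.595×10^7 mm⁴
I = 1.595×10^-5 m⁴
At the buckling limit P_cr = P = 1.790×10^5 N
From P_cr = π²EI/(K·L)²:  L = (1/K)·√(π²EI/P_cr) = (1/1)·√(π²×2.05×10^11×1.595×10^-5/1.790×10^5)
L = 13.4 m

L_max ≈ 13.4 m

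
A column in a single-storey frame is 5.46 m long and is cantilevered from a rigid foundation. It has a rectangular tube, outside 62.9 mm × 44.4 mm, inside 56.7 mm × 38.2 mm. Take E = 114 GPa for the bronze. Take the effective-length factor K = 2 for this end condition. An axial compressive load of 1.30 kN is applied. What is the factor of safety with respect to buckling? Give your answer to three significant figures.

n ≈ 1.42

Weak-axis I_min = (h_o·b_o³ − h_i·b_i³)/12 with b_o = 44.4, b_i = 38.20 mm (shorter outer/inner sides).
I_min = (62.9×44.4³ − 56.70×38.20³)/12 = 1.954×10^5 mm⁴
I = 1.954×10^5 mm⁴ = 1.954×10^-7 m⁴
Effective length L_e = K·L = 2 × 5.46 = 10.92 m
P_cr = π²EI / L_e² = π² × 114×10⁹ × 1.954×10^-7 / 10.92² = 1.844×10^3 N
Factor of safety n = P_cr / P = 1.8438 / 1.30 = 1.42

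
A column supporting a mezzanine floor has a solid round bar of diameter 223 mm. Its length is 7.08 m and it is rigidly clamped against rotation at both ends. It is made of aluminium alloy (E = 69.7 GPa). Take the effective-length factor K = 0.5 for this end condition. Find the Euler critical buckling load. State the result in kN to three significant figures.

P_cr ≈ 6660 kN

I = πd⁴/64 = π×223⁴/64 = 1.214×10^8 mm⁴
I = 1.214×10^8 mm⁴ = 1.214×10^-4 m⁴
Effective length L_e = K·L = 0.5 × 7.08 = 3.540 m
P_cr = π²EI / L_e² = π² × 69.7×10⁹ × 1.214×10^-4 / 3.540² = 6.664×10^6 N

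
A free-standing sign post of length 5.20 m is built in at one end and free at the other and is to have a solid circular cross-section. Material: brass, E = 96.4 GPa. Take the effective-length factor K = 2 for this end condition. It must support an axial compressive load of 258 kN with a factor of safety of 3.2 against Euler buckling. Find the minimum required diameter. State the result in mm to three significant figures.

d ≈ 209 mm

Required P_cr = n·P = 3.2 × 258 = 825.6 kN
L_e = K·L = 2 × 5.20 = 10.40 m
Required I = P_cr·L_e²/(π²E) = 8.256×10^5 × 10.40² / (π² × 9.64×10^10) = 9.386×10^-5 m⁴
I_req = 9.386×10^7 mm⁴
Solid circle: I = πd⁴/64  ⇒  d = (64I/π)^(1/4) = (64×9.386×10^7/π)^(1/4) = 209 mm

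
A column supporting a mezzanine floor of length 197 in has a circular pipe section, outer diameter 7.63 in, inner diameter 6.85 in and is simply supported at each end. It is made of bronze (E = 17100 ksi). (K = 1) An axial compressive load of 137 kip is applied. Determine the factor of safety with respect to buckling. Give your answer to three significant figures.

n ≈ 1.85

d_o = 7.63 in, d_i = 6.85 in
I = π(d_o⁴ − d_i⁴)/64 = π(7.63⁴ − 6.850⁴)/64 = 58.29 in⁴
Effective length L_e = K·L = 1 × 197 = 197.0 in
P_cr = π²EI / L_e² = π² × 17100×10³ × 58.29 / 197.0² = 2.535×10^5 lb
Factor of safety n = P_cr / P = 253.49 / 137 = 1.85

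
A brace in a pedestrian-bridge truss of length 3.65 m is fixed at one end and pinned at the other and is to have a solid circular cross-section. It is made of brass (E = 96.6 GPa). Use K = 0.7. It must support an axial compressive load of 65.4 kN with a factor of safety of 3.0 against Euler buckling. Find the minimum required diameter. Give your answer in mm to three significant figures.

d ≈ 72.3 mm

Required P_cr = n·P = 3.0 × 65.4 = 196.2 kN
L_e = K·L = 0.7 × 3.65 = 2.555 m
Required I = P_cr·L_e²/(π²E) = 1.962×10^5 × 2.555² / (π² × 9.66×10^10) = 1.343×10^-6 m⁴
I_req = 1.343×10^6 mm⁴
Solid circle: I = πd⁴/64  ⇒  d = (64I/π)^(1/4) = (64×1.343×10^6/π)^(1/4) = 72.3 mm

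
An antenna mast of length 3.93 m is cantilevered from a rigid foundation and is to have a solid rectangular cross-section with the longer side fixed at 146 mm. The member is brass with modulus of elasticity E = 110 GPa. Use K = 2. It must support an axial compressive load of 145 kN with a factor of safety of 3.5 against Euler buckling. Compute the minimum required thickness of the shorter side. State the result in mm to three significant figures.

Required P_cr = n·P = 3.5 × 145 = 507.5 kN
L_e = K·L = 2 × 3.93 = 7.860 m
Required I = P_cr·L_e²/(π²E) = 5.075×10^5 × 7.860² / (π² × 1.10×10^11) = 2.888×10^-5 m⁴
I_req = 2.888×10^7 mm⁴
Rectangle, weak axis: I_min = h·b³/12 with h = 146 mm fixed  ⇒  b = (12I/h)^(1/3) = 133 mm

b ≈ 133 mm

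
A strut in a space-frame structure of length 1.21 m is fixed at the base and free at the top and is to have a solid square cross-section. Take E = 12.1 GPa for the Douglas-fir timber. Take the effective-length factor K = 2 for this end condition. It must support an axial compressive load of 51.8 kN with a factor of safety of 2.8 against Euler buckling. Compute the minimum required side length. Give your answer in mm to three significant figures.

Required P_cr = n·P = 2.8 × 51.8 = 145.0 kN
L_e = K·L = 2 × 1.21 = 2.420 m
Required I = P_cr·L_e²/(π²E) = 1.450×10^5 × 2.420² / (π² × 1.21×10^10) = 7.113×10^-6 m⁴
I_req = 7.113×10^6 mm⁴
Solid square: I = a⁴/12  ⇒  a = (12I)^(1/4) = (12×7.113×10^6)^(1/4) = 96.1 mm

a ≈ 96.1 mm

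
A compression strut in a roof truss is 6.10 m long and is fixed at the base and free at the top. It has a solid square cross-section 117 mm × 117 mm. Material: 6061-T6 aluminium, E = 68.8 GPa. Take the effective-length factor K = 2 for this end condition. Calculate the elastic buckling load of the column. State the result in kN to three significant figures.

P_cr ≈ 71.2 kN

I = a⁴/12 = 117⁴/12 = 1.562×10^7 mm⁴
I = 1.562×10^7 mm⁴ = 1.562×10^-5 m⁴
Effective length L_e = K·L = 2 × 6.10 = 12.20 m
P_cr = π²EI / L_e² = π² × 68.8×10⁹ × 1.562×10^-5 / 12.20² = 7.124×10^4 N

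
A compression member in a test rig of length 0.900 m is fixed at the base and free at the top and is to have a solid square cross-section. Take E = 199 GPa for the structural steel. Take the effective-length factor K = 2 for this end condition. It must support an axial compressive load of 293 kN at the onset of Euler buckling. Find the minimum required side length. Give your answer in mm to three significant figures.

a ≈ 49.1 mm

L_e = K·L = 2 × 0.900 = 1.800 m
Required I = P_cr·L_e²/(π²E) = 2.930×10^5 × 1.800² / (π² × 1.99×10^11) = 4.833×10^-7 m⁴
I_req = 4.833×10^5 mm⁴
Solid square: I = a⁴/12  ⇒  a = (12I)^(1/4) = (12×4.833×10^5)^(1/4) = 49.1 mm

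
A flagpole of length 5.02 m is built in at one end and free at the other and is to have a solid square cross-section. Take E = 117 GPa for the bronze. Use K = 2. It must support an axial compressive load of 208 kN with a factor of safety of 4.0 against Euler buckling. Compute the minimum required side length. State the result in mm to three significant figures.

a ≈ 172 mm

Required P_cr = n·P = 4.0 × 208 = 832.0 kN
L_e = K·L = 2 × 5.02 = 10.04 m
Required I = P_cr·L_e²/(π²E) = 8.320×10^5 × 10.04² / (π² × 1.17×10^11) = 7.263×10^-5 m⁴
I_req = 7.263×10^7 mm⁴
Solid square: I = a⁴/12  ⇒  a = (12I)^(1/4) = (12×7.263×10^7)^(1/4) = 172 mm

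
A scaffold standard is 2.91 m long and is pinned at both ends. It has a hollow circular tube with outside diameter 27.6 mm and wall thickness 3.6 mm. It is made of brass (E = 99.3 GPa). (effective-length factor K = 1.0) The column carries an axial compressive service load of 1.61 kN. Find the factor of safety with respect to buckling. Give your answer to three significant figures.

Inner diameter d_i = 27.6 − 2×3.6 = 20.40 mm
I = π(d_o⁴ − d_i⁴)/64 = π(27.6⁴ − 20.40⁴)/64 = 1.998×10^4 mm⁴
I = 1.998×10^4 mm⁴ = 1.998×10^-8 m⁴
Effective length L_e = K·L = 1 × 2.91 = 2.910 m
P_cr = π²EI / L_e² = π² × 99.3×10⁹ × 1.998×10^-8 / 2.910² = 2.313×10^3 N
Factor of safety n = P_cr / P = 2.3127 / 1.61 = 1.44

n ≈ 1.44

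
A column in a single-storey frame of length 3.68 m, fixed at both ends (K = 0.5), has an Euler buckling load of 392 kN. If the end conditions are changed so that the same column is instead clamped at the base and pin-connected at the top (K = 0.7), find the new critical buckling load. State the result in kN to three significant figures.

P_cr ∝ 1/K², so P_cr,new = P_cr,old × (K_old/K_new)² = 392 × (0.5/0.7)²
= 392 × 0.5102 = 200 kN

P_cr ≈ 200 kN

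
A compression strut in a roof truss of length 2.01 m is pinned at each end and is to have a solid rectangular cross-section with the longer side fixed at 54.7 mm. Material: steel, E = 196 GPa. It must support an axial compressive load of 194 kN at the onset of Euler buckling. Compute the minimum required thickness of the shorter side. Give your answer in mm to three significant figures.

L_e = K·L = 1 × 2.01 = 2.010 m
Required I = P_cr·L_e²/(π²E) = 1.940×10^5 × 2.010² / (π² × 1.96×10^11) = 4.052×10^-7 m⁴
I_req = 4.052×10^5 mm⁴
Rectangle, weak axis: I_min = h·b³/12 with h = 54.7 mm fixed  ⇒  b = (12I/h)^(1/3) = 44.6 mm

b ≈ 44.6 mm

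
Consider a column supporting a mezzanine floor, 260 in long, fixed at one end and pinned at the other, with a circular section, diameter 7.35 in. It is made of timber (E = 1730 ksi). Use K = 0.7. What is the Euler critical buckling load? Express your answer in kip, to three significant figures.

P_cr ≈ 73.8 kip

I = πd⁴/64 = π×7.35⁴/64 = 143.3 in⁴
Effective length L_e = K·L = 0.7 × 260 = 182.0 in
P_cr = π²EI / L_e² = π² × 1730×10³ × 143.3 / 182.0² = 7.385×10^4 lb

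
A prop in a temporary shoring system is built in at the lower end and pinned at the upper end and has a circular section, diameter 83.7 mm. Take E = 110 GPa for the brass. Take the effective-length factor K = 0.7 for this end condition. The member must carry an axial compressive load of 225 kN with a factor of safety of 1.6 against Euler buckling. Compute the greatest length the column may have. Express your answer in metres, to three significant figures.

I = πd⁴/64 = π×83.7⁴/64 = 2.409×10^6 mm⁴
I = 2.409×10^-6 m⁴
Required critical load P_cr = n·P = 1.6 × 225 = 360.0 kN = 3.600×10^5 N
From P_cr = π²EI/(K·L)²:  L = (1/K)·√(π²EI/P_cr) = (1/0.7)·√(π²×1.10×10^11×2.409×10^-6/3.600×10^5)
L = 3.85 m

L_max ≈ 3.85 m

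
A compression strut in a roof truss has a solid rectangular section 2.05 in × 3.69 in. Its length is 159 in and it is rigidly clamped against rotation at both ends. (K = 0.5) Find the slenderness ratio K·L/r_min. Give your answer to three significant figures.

λ ≈ 134

For a rectangle r_min = b/√12 = 2.05/√12 = 0.5918 in
L_e = K·L = 0.5 × 159 = 79.50 in
λ = L_e / r_min = 79.500 / 0.5918 = 134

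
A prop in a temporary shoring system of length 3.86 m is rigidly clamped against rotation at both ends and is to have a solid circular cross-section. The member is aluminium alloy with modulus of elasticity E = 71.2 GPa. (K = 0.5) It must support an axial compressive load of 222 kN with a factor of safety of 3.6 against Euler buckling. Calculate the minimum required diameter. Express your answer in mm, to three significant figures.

Required P_cr = n·P = 3.6 × 222 = 799.2 kN
L_e = K·L = 0.5 × 3.86 = 1.930 m
Required I = P_cr·L_e²/(π²E) = 7.992×10^5 × 1.930² / (π² × 7.12×10^10) = 4.236×10^-6 m⁴
I_req = 4.236×10^6 mm⁴
Solid circle: I = πd⁴/64  ⇒  d = (64I/π)^(1/4) = (64×4.236×10^6/π)^(1/4) = 96.4 mm

d ≈ 96.4 mm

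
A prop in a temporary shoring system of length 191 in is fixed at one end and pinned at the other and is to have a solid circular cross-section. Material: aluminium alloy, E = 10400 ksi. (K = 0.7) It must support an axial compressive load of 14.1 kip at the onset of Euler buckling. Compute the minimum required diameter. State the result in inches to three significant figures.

L_e = K·L = 0.7 × 191 = 133.7 in
Required I = P_cr·L_e²/(π²E) = 1.410×10^4 × 133.7² / (π² × 1.04×10^7) = 2.456 in⁴
Solid circle: I = πd⁴/64  ⇒  d = (64I/π)^(1/4) = (64×2.456/π)^(1/4) = 2.66 in

d ≈ 2.66 in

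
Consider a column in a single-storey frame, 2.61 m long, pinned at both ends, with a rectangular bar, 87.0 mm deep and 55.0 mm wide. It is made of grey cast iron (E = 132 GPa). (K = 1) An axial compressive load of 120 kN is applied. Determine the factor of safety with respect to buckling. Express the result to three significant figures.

n ≈ 1.92

Buckling occurs about the weak axis: I_min = h·b³/12 with b = 55.0 mm (the shorter side).
I_min = 87.0×55.0³/12 = 1.206×10^6 mm⁴
I = 1.206×10^6 mm⁴ = 1.206×10^-6 m⁴
Effective length L_e = K·L = 1 × 2.61 = 2.610 m
P_cr = π²EI / L_e² = π² × 132×10⁹ × 1.206×10^-6 / 2.610² = 2.307×10^5 N
Factor of safety n = P_cr / P = 230.68 / 120 = 1.92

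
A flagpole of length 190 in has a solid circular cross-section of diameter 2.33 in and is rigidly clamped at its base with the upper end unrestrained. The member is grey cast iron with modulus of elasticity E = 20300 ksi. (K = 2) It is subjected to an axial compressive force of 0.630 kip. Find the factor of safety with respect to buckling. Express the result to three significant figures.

I = πd⁴/64 = π×2.33⁴/64 = 1.447 in⁴
Effective length L_e = K·L = 2 × 190 = 380.0 in
P_cr = π²EI / L_e² = π² × 20300×10³ × 1.447 / 380.0² = 2.007×10^3 lb
Factor of safety n = P_cr / P = 2.0073 / 0.630 = 3.19

n ≈ 3.19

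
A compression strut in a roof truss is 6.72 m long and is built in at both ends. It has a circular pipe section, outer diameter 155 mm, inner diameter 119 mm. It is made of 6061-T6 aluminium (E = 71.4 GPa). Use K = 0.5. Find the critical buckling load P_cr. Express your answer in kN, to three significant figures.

d_o = 155 mm, d_i = 119 mm
I = π(d_o⁴ − d_i⁴)/64 = π(155⁴ − 119.0⁴)/64 = 1.849×10^7 mm⁴
I = 1.849×10^7 mm⁴ = 1.849×10^-5 m⁴
Effective length L_e = K·L = 0.5 × 6.72 = 3.360 m
P_cr = π²EI / L_e² = π² × 71.4×10⁹ × 1.849×10^-5 / 3.360² = 1.154×10^6 N

P_cr ≈ 1150 kN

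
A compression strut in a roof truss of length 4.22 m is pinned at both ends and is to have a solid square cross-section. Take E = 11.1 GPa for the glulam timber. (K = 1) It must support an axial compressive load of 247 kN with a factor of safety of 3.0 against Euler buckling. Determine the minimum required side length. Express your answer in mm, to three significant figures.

a ≈ 195 mm

Required P_cr = n·P = 3.0 × 247 = 741.0 kN
L_e = K·L = 1 × 4.22 = 4.220 m
Required I = P_cr·L_e²/(π²E) = 7.410×10^5 × 4.220² / (π² × 1.11×10^10) = 1.205×10^-4 m⁴
I_req = 1.205×10^8 mm⁴
Solid square: I = a⁴/12  ⇒  a = (12I)^(1/4) = (12×1.205×10^8)^(1/4) = 195 mm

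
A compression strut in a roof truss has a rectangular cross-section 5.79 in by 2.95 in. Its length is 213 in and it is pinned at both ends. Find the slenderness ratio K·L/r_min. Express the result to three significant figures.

λ ≈ 250

For a rectangle r_min = b/√12 = 2.95/√12 = 0.8516 in
L_e = K·L = 1 × 213 = 213.0 in
λ = L_e / r_min = 213.00 / 0.8516 = 250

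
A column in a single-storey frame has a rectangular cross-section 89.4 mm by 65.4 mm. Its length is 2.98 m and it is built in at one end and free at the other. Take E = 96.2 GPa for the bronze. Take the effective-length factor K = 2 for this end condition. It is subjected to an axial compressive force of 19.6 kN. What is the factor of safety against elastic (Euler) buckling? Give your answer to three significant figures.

n ≈ 2.84

Buckling occurs about the weak axis: I_min = h·b³/12 with b = 65.4 mm (the shorter side).
I_min = 89.4×65.4³/12 = 2.084×10^6 mm⁴
I = 2.084×10^6 mm⁴ = 2.084×10^-6 m⁴
Effective length L_e = K·L = 2 × 2.98 = 5.960 m
P_cr = π²EI / L_e² = π² × 96.2×10⁹ × 2.084×10^-6 / 5.960² = 5.570×10^4 N
Factor of safety n = P_cr / P = 55.702 / 19.6 = 2.84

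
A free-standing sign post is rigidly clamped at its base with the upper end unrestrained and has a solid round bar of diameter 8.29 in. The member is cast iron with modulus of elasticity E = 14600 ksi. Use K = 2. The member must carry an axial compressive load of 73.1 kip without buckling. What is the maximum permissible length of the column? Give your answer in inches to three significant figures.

L_max ≈ 338 in

I = πd⁴/64 = π×8.29⁴/64 = 231.8 in⁴
At the buckling limit P_cr = P = 7.310×10^4 lb
From P_cr = π²EI/(K·L)²:  L = (1/K)·√(π²EI/P_cr) = (1/2)·√(π²×1.46×10^7×231.8/7.310×10^4)
L = 338 in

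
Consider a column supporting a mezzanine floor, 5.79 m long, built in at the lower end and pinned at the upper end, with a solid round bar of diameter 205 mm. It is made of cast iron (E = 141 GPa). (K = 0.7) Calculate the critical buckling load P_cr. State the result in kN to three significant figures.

P_cr ≈ 7340 kN

I = πd⁴/64 = π×205⁴/64 = 8.669×10^7 mm⁴
I = 8.669×10^7 mm⁴ = 8.669×10^-5 m⁴
Effective length L_e = K·L = 0.7 × 5.79 = 4.053 m
P_cr = π²EI / L_e² = π² × 141×10⁹ × 8.669×10^-5 / 4.053² = 7.344×10^6 N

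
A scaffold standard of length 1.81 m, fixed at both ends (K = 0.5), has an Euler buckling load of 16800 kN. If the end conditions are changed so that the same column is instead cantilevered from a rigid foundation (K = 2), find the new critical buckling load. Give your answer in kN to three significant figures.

P_cr ≈ 1050 kN

P_cr ∝ 1/K², so P_cr,new = P_cr,old × (K_old/K_new)² = 16800 × (0.5/2)²
= 16800 × 0.06250 = 1050 kN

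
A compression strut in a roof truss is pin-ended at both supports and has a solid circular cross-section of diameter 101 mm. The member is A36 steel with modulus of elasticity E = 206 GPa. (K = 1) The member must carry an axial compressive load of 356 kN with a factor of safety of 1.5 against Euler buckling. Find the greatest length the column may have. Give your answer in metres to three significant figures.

L_max ≈ 4.41 m

I = πd⁴/64 = π×101⁴/64 = 5.108×10^6 mm⁴
I = 5.108×10^-6 m⁴
Required critical load P_cr = n·P = 1.5 × 356 = 534.0 kN = 5.340×10^5 N
From P_cr = π²EI/(K·L)²:  L = (1/K)·√(π²EI/P_cr) = (1/1)·√(π²×2.06×10^11×5.108×10^-6/5.340×10^5)
L = 4.41 m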